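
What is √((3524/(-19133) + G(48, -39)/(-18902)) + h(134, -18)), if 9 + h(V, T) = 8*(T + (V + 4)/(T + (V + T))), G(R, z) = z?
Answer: I*√14907941848124266/10249246 ≈ 11.913*I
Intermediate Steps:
h(V, T) = -9 + 8*T + 8*(4 + V)/(V + 2*T) (h(V, T) = -9 + 8*(T + (V + 4)/(T + (V + T))) = -9 + 8*(T + (4 + V)/(T + (T + V))) = -9 + 8*(T + (4 + V)/(V + 2*T)) = -9 + (8*T + 8*(4 + V)/(V + 2*T)) = -9 + 8*T + 8*(4 + V)/(V + 2*T))
√((3524/(-19133) + G(48, -39)/(-18902)) + h(134, -18)) = √((3524/(-19133) - 39/(-18902)) + (32 - 1*134 - 18*(-18) + 16*(-18)² + 8*(-18)*134)/(134 + 2*(-18))) = √((3524*(-1/19133) - 39*(-1/18902)) + (32 - 134 + 324 + 16*324 - 19296)/(134 - 36)) = √((-3524/19133 + 3/1454) + (32 - 134 + 324 + 5184 - 19296)/98) = √(-5066497/27819382 + (1/98)*(-13890)) = √(-5066497/27819382 - 6945/49) = √(-193453866343/1363149718) = I*√14907941848124266/10249246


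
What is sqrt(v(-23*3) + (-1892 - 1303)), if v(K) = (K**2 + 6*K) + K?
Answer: 19*sqrt(3) ≈ 32.909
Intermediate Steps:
v(K) = K**2 + 7*K
sqrt(v(-23*3) + (-1892 - 1303)) = sqrt((-23*3)*(7 - 23*3) + (-1892 - 1303)) = sqrt(-69*(7 - 69) - 3195) = sqrt(-69*(-62) - 3195) = sqrt(4278 - 3195) = sqrt(1083) = 19*sqrt(3)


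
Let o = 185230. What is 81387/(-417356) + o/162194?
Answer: 32053184401/33846319532 ≈ 0.94702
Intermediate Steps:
81387/(-417356) + o/162194 = 81387/(-417356) + 185230/162194 = 81387*(-1/417356) + 185230*(1/162194) = -81387/417356 + 92615/81097 = 32053184401/33846319532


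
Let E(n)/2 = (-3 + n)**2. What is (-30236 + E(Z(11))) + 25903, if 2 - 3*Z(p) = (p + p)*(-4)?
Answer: -2875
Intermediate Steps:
Z(p) = 2/3 + 8*p/3 (Z(p) = 2/3 - (p + p)*(-4)/3 = 2/3 - 2*p*(-4)/3 = 2/3 - (-8)*p/3 = 2/3 + 8*p/3)
E(n) = 2*(-3 + n)**2
(-30236 + E(Z(11))) + 25903 = (-30236 + 2*(-3 + (2/3 + (8/3)*11))**2) + 25903 = (-30236 + 2*(-3 + (2/3 + 88/3))**2) + 25903 = (-30236 + 2*(-3 + 30)**2) + 25903 = (-30236 + 2*27**2) + 25903 = (-30236 + 2*729) + 25903 = (-30236 + 1458) + 25903 = -28778 + 25903 = -2875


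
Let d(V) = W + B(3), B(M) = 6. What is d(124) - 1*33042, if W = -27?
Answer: -33063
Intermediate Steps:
d(V) = -21 (d(V) = -27 + 6 = -21)
d(124) - 1*33042 = -21 - 1*33042 = -21 - 33042 = -33063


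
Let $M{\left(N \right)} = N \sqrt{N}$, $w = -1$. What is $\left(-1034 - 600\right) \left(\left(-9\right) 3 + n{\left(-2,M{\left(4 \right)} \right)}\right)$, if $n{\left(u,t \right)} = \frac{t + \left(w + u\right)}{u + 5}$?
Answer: $\frac{124184}{3} \approx 41395.0$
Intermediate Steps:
$M{\left(N \right)} = N^{\frac{3}{2}}$
$n{\left(u,t \right)} = \frac{-1 + t + u}{5 + u}$ ($n{\left(u,t \right)} = \frac{t + \left(-1 + u\right)}{u + 5} = \frac{-1 + t + u}{5 + u}$)
$\left(-1034 - 600\right) \left(\left(-9\right) 3 + n{\left(-2,M{\left(4 \right)} \right)}\right) = \left(-1034 - 600\right) \left(\left(-9\right) 3 + \frac{-1 + 4^{\frac{3}{2}} - 2}{5 - 2}\right) = \left(-1034 - 600\right) \left(-27 + \frac{-1 + 8 - 2}{3}\right) = - 1634 \left(-27 + \frac{1}{3} \cdot 5\right) = - 1634 \left(-27 + \frac{5}{3}\right) = \left(-1634\right) \left(- \frac{76}{3}\right) = \frac{124184}{3}$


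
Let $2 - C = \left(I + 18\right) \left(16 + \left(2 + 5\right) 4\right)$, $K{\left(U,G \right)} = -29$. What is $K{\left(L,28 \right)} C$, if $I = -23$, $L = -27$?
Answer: $-6438$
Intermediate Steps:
$C = 222$ ($C = 2 - \left(-23 + 18\right) \left(16 + \left(2 + 5\right) 4\right) = 2 - - 5 \left(16 + 7 \cdot 4\right) = 2 - - 5 \left(16 + 28\right) = 2 - \left(-5\right) 44 = 2 - -220 = 2 + 220 = 222$)
$K{\left(L,28 \right)} C = \left(-29\right) 222 = -6438$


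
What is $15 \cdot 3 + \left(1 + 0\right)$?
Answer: $46$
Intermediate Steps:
$15 \cdot 3 + \left(1 + 0\right) = 45 + 1 = 46$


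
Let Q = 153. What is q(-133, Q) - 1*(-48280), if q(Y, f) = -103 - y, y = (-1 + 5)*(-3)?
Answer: 48189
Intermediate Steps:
y = -12 (y = 4*(-3) = -12)
q(Y, f) = -91 (q(Y, f) = -103 - 1*(-12) = -103 + 12 = -91)
q(-133, Q) - 1*(-48280) = -91 - 1*(-48280) = -91 + 48280 = 48189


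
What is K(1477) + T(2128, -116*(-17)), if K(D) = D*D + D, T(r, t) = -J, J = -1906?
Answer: 2184912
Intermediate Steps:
T(r, t) = 1906 (T(r, t) = -1*(-1906) = 1906)
K(D) = D + D**2 (K(D) = D**2 + D = D + D**2)
K(1477) + T(2128, -116*(-17)) = 1477*(1 + 1477) + 1906 = 1477*1478 + 1906 = 2183006 + 1906 = 2184912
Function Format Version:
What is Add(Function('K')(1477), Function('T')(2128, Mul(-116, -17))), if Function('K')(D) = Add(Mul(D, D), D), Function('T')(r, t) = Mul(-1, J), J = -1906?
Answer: 2184912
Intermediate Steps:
Function('T')(r, t) = 1906 (Function('T')(r, t) = Mul(-1, -1906) = 1906)
Function('K')(D) = Add(D, Pow(D, 2)) (Function('K')(D) = Add(Pow(D, 2), D) = Add(D, Pow(D, 2)))
Add(Function('K')(1477), Function('T')(2128, Mul(-116, -17))) = Add(Mul(1477, Add(1, 1477)), 1906) = Add(Mul(1477, 1478), 1906) = Add(2183006, 1906) = 2184912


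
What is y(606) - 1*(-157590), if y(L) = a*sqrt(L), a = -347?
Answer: 157590 - 347*sqrt(606) ≈ 1.4905e+5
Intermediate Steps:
y(L) = -347*sqrt(L)
y(606) - 1*(-157590) = -347*sqrt(606) - 1*(-157590) = -347*sqrt(606) + 157590 = 157590 - 347*sqrt(606)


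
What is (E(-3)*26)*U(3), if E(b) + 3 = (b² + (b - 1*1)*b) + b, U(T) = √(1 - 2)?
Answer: 390*I ≈ 390.0*I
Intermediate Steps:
U(T) = I (U(T) = √(-1) = I)
E(b) = -3 + b + b² + b*(-1 + b) (E(b) = -3 + ((b² + (b - 1*1)*b) + b) = -3 + ((b² + (b - 1)*b) + b) = -3 + ((b² + (-1 + b)*b) + b) = -3 + ((b² + b*(-1 + b)) + b) = -3 + (b + b² + b*(-1 + b)) = -3 + b + b² + b*(-1 + b))
(E(-3)*26)*U(3) = ((-3 + 2*(-3)²)*26)*I = ((-3 + 2*9)*26)*I = ((-3 + 18)*26)*I = (15*26)*I = 390*I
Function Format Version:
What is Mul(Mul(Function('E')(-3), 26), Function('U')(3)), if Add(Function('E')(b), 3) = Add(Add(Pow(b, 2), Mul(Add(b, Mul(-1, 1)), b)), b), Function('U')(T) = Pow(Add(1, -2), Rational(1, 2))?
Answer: Mul(390, I) ≈ Mul(390.00, I)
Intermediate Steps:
Function('U')(T) = I (Function('U')(T) = Pow(-1, Rational(1, 2)) = I)
Function('E')(b) = Add(-3, b, Pow(b, 2), Mul(b, Add(-1, b))) (Function('E')(b) = Add(-3, Add(Add(Pow(b, 2), Mul(Add(b, Mul(-1, 1)), b)), b)) = Add(-3, Add(Add(Pow(b, 2), Mul(Add(b, -1), b)), b)) = Add(-3, Add(Add(Pow(b, 2), Mul(Add(-1, b), b)), b)) = Add(-3, Add(Add(Pow(b, 2), Mul(b, Add(-1, b))), b)) = Add(-3, Add(b, Pow(b, 2), Mul(b, Add(-1, b)))) = Add(-3, b, Pow(b, 2), Mul(b, Add(-1, b))))
Mul(Mul(Function('E')(-3), 26), Function('U')(3)) = Mul(Mul(Add(-3, Mul(2, Pow(-3, 2))), 26), I) = Mul(Mul(Add(-3, Mul(2, 9)), 26), I) = Mul(Mul(Add(-3, 18), 26), I) = Mul(Mul(15, 26), I) = Mul(390, I)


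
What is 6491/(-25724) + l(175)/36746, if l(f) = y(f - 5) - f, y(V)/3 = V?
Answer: -114950373/472627052 ≈ -0.24322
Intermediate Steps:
y(V) = 3*V
l(f) = -15 + 2*f (l(f) = 3*(f - 5) - f = 3*(-5 + f) - f = (-15 + 3*f) - f = -15 + 2*f)
6491/(-25724) + l(175)/36746 = 6491/(-25724) + (-15 + 2*175)/36746 = 6491*(-1/25724) + (-15 + 350)*(1/36746) = -6491/25724 + 335*(1/36746) = -6491/25724 + 335/36746 = -114950373/472627052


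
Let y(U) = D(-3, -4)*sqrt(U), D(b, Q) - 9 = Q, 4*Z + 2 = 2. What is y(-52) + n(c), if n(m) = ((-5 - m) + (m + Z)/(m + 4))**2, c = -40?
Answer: 105625/81 + 10*I*sqrt(13) ≈ 1304.0 + 36.056*I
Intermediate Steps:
Z = 0 (Z = -1/2 + (1/4)*2 = -1/2 + 1/2 = 0)
D(b, Q) = 9 + Q
n(m) = (-5 - m + m/(4 + m))**2 (n(m) = ((-5 - m) + (m + 0)/(m + 4))**2 = ((-5 - m) + m/(4 + m))**2 = (-5 - m + m/(4 + m))**2)
y(U) = 5*sqrt(U) (y(U) = (9 - 4)*sqrt(U) = 5*sqrt(U))
y(-52) + n(c) = 5*sqrt(-52) + (20 + (-40)**2 + 8*(-40))**2/(4 - 40)**2 = 5*(2*I*sqrt(13)) + (20 + 1600 - 320)**2/(-36)**2 = 10*I*sqrt(13) + (1/1296)*1300**2 = 10*I*sqrt(13) + (1/1296)*1690000 = 10*I*sqrt(13) + 105625/81 = 105625/81 + 10*I*sqrt(13)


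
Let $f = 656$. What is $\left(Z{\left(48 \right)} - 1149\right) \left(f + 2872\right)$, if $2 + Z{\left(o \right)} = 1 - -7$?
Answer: $-4032504$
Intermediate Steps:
$Z{\left(o \right)} = 6$ ($Z{\left(o \right)} = -2 + \left(1 - -7\right) = -2 + \left(1 + 7\right) = -2 + 8 = 6$)
$\left(Z{\left(48 \right)} - 1149\right) \left(f + 2872\right) = \left(6 - 1149\right) \left(656 + 2872\right) = \left(-1143\right) 3528 = -4032504$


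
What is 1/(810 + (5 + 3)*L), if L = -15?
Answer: 1/690 ≈ 0.0014493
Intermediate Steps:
1/(810 + (5 + 3)*L) = 1/(810 + (5 + 3)*(-15)) = 1/(810 + 8*(-15)) = 1/(810 - 120) = 1/690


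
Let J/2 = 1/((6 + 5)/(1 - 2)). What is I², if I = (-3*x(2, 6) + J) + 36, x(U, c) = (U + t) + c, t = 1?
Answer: 9409/121 ≈ 77.760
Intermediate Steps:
x(U, c) = 1 + U + c (x(U, c) = (U + 1) + c = (1 + U) + c = 1 + U + c)
J = -2/11 (J = 2/(((6 + 5)/(1 - 2))) = 2/((11/(-1))) = 2/((11*(-1))) = 2/(-11) = 2*(-1/11) = -2/11 ≈ -0.18182)
I = 97/11 (I = (-3*(1 + 2 + 6) - 2/11) + 36 = (-3*9 - 2/11) + 36 = (-27 - 2/11) + 36 = -299/11 + 36 = 97/11 ≈ 8.8182)
I² = (97/11)² = 9409/121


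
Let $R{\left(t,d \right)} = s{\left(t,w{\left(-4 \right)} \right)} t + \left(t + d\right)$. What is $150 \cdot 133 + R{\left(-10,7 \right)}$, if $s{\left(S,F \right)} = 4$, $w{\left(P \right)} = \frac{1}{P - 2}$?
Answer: $19907$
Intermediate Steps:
$w{\left(P \right)} = \frac{1}{-2 + P}$
$R{\left(t,d \right)} = d + 5 t$ ($R{\left(t,d \right)} = 4 t + \left(t + d\right) = 4 t + \left(d + t\right) = d + 5 t$)
$150 \cdot 133 + R{\left(-10,7 \right)} = 150 \cdot 133 + \left(7 + 5 \left(-10\right)\right) = 19950 + \left(7 - 50\right) = 19950 - 43 = 19907$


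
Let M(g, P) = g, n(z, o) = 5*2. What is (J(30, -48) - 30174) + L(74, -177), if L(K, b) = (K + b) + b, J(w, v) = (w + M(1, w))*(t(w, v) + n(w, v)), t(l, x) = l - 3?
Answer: -29307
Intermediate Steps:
n(z, o) = 10
t(l, x) = -3 + l
J(w, v) = (1 + w)*(7 + w) (J(w, v) = (w + 1)*((-3 + w) + 10) = (1 + w)*(7 + w))
L(K, b) = K + 2*b
(J(30, -48) - 30174) + L(74, -177) = ((7 + 30² + 8*30) - 30174) + (74 + 2*(-177)) = ((7 + 900 + 240) - 30174) + (74 - 354) = (1147 - 30174) - 280 = -29027 - 280 = -29307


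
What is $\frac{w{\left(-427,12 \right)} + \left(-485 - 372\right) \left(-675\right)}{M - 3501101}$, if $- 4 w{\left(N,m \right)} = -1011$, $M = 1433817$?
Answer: $- \frac{2314911}{8269136} \approx -0.27995$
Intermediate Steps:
$w{\left(N,m \right)} = \frac{1011}{4}$ ($w{\left(N,m \right)} = \left(- \frac{1}{4}\right) \left(-1011\right) = \frac{1011}{4}$)
$\frac{w{\left(-427,12 \right)} + \left(-485 - 372\right) \left(-675\right)}{M - 3501101} = \frac{\frac{1011}{4} + \left(-485 - 372\right) \left(-675\right)}{1433817 - 3501101} = \frac{\frac{1011}{4} - -578475}{-2067284} = \left(\frac{1011}{4} + 578475\right) \left(- \frac{1}{2067284}\right) = \frac{2314911}{4} \left(- \frac{1}{2067284}\right) = - \frac{2314911}{8269136}$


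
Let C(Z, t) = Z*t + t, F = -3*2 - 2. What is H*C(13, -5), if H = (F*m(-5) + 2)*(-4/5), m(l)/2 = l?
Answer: 4592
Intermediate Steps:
m(l) = 2*l
F = -8 (F = -6 - 2 = -8)
C(Z, t) = t + Z*t
H = -328/5 (H = (-16*(-5) + 2)*(-4/5) = (-8*(-10) + 2)*(-4*⅕) = (80 + 2)*(-⅘) = 82*(-⅘) = -328/5 ≈ -65.600)
H*C(13, -5) = -(-328)*(1 + 13) = -(-328)*14 = -328/5*(-70) = 4592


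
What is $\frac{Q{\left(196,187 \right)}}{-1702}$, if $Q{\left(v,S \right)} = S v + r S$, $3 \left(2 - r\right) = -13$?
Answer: $- \frac{113509}{5106} \approx -22.23$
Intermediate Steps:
$r = \frac{19}{3}$ ($r = 2 - - \frac{13}{3} = 2 + \frac{13}{3} = \frac{19}{3} \approx 6.3333$)
$Q{\left(v,S \right)} = \frac{19 S}{3} + S v$ ($Q{\left(v,S \right)} = S v + \frac{19 S}{3} = \frac{19 S}{3} + S v$)
$\frac{Q{\left(196,187 \right)}}{-1702} = \frac{\frac{1}{3} \cdot 187 \left(19 + 3 \cdot 196\right)}{-1702} = \frac{1}{3} \cdot 187 \left(19 + 588\right) \left(- \frac{1}{1702}\right) = \frac{1}{3} \cdot 187 \cdot 607 \left(- \frac{1}{1702}\right) = \frac{113509}{3} \left(- \frac{1}{1702}\right) = - \frac{113509}{5106}$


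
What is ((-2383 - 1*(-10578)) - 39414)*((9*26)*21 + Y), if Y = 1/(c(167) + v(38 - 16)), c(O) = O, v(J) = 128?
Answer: -45256030189/295 ≈ -1.5341e+8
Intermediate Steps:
Y = 1/295 (Y = 1/(167 + 128) = 1/295 ≈ 0.0033898)
((-2383 - 1*(-10578)) - 39414)*((9*26)*21 + Y) = ((-2383 - 1*(-10578)) - 39414)*((9*26)*21 + 1/295) = ((-2383 + 10578) - 39414)*(234*21 + 1/295) = (8195 - 39414)*(4914 + 1/295) = -31219*1449631/295 = -45256030189/295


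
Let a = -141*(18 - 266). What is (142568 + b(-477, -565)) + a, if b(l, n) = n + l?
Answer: 176494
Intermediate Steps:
b(l, n) = l + n
a = 34968 (a = -141*(-248) = 34968)
(142568 + b(-477, -565)) + a = (142568 + (-477 - 565)) + 34968 = (142568 - 1042) + 34968 = 141526 + 34968 = 176494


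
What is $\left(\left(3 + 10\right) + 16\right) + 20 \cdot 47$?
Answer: $969$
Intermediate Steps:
$\left(\left(3 + 10\right) + 16\right) + 20 \cdot 47 = \left(13 + 16\right) + 940 = 29 + 940 = 969$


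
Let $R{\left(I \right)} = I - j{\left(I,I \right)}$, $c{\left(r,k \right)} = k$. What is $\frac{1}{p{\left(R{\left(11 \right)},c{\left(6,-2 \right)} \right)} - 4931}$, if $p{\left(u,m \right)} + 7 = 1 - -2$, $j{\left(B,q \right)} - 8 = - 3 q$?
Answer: $- \frac{1}{4935} \approx -0.00020263$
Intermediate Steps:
$j{\left(B,q \right)} = 8 - 3 q$
$R{\left(I \right)} = -8 + 4 I$ ($R{\left(I \right)} = I - \left(8 - 3 I\right) = I + \left(-8 + 3 I\right) = -8 + 4 I$)
$p{\left(u,m \right)} = -4$ ($p{\left(u,m \right)} = -7 + \left(1 - -2\right) = -7 + \left(1 + 2\right) = -7 + 3 = -4$)
$\frac{1}{p{\left(R{\left(11 \right)},c{\left(6,-2 \right)} \right)} - 4931} = \frac{1}{-4 - 4931} = \frac{1}{-4935} = - \frac{1}{4935}$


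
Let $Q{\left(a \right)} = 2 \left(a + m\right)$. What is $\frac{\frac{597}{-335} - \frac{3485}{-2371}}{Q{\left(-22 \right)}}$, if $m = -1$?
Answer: $\frac{124006}{18268555} \approx 0.0067879$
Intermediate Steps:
$Q{\left(a \right)} = -2 + 2 a$ ($Q{\left(a \right)} = 2 \left(a - 1\right) = 2 \left(-1 + a\right) = -2 + 2 a$)
$\frac{\frac{597}{-335} - \frac{3485}{-2371}}{Q{\left(-22 \right)}} = \frac{\frac{597}{-335} - \frac{3485}{-2371}}{-2 + 2 \left(-22\right)} = \frac{597 \left(- \frac{1}{335}\right) - - \frac{3485}{2371}}{-2 - 44} = \frac{- \frac{597}{335} + \frac{3485}{2371}}{-46} = \left(- \frac{248012}{794285}\right) \left(- \frac{1}{46}\right) = \frac{124006}{18268555}$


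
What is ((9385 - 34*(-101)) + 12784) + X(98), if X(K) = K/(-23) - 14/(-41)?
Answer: 24139933/943 ≈ 25599.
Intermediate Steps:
X(K) = 14/41 - K/23 (X(K) = K*(-1/23) - 14*(-1/41) = -K/23 + 14/41 = 14/41 - K/23)
((9385 - 34*(-101)) + 12784) + X(98) = ((9385 - 34*(-101)) + 12784) + (14/41 - 1/23*98) = ((9385 + 3434) + 12784) + (14/41 - 98/23) = (12819 + 12784) - 3696/943 = 25603 - 3696/943 = 24139933/943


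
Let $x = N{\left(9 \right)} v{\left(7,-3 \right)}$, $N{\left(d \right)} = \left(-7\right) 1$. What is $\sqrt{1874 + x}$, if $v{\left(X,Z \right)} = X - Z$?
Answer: $2 \sqrt{451} \approx 42.474$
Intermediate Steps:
$N{\left(d \right)} = -7$
$x = -70$ ($x = - 7 \left(7 - -3\right) = - 7 \left(7 + 3\right) = \left(-7\right) 10 = -70$)
$\sqrt{1874 + x} = \sqrt{1874 - 70} = \sqrt{1804} = 2 \sqrt{451}$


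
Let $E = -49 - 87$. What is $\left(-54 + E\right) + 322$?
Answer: $132$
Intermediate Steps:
$E = -136$ ($E = -49 - 87 = -136$)
$\left(-54 + E\right) + 322 = \left(-54 - 136\right) + 322 = -190 + 322 = 132$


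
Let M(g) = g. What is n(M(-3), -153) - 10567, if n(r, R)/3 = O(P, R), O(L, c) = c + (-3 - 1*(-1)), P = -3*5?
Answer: -11032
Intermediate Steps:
P = -15
O(L, c) = -2 + c (O(L, c) = c + (-3 + 1) = c - 2 = -2 + c)
n(r, R) = -6 + 3*R (n(r, R) = 3*(-2 + R) = -6 + 3*R)
n(M(-3), -153) - 10567 = (-6 + 3*(-153)) - 10567 = (-6 - 459) - 10567 = -465 - 10567 = -11032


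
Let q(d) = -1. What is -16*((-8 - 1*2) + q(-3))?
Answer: 176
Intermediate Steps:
-16*((-8 - 1*2) + q(-3)) = -16*((-8 - 1*2) - 1) = -16*((-8 - 2) - 1) = -16*(-10 - 1) = -16*(-11) = 176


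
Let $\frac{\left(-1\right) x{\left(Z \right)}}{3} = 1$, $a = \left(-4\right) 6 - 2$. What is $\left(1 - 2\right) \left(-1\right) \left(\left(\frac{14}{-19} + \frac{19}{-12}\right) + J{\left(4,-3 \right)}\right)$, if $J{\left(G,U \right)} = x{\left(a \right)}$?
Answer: $- \frac{1213}{228} \approx -5.3202$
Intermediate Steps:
$a = -26$ ($a = -24 - 2 = -26$)
$x{\left(Z \right)} = -3$ ($x{\left(Z \right)} = \left(-3\right) 1 = -3$)
$J{\left(G,U \right)} = -3$
$\left(1 - 2\right) \left(-1\right) \left(\left(\frac{14}{-19} + \frac{19}{-12}\right) + J{\left(4,-3 \right)}\right) = \left(1 - 2\right) \left(-1\right) \left(\left(\frac{14}{-19} + \frac{19}{-12}\right) - 3\right) = \left(-1\right) \left(-1\right) \left(\left(14 \left(- \frac{1}{19}\right) + 19 \left(- \frac{1}{12}\right)\right) - 3\right) = 1 \left(\left(- \frac{14}{19} - \frac{19}{12}\right) - 3\right) = 1 \left(- \frac{529}{228} - 3\right) = 1 \left(- \frac{1213}{228}\right) = - \frac{1213}{228}$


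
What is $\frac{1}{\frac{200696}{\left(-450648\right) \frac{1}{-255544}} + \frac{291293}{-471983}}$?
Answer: $\frac{26587274373}{3025787465840441} \approx 8.7869 \cdot 10^{-6}$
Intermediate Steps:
$\frac{1}{\frac{200696}{\left(-450648\right) \frac{1}{-255544}} + \frac{291293}{-471983}} = \frac{1}{\frac{200696}{\left(-450648\right) \left(- \frac{1}{255544}\right)} + 291293 \left(- \frac{1}{471983}\right)} = \frac{1}{\frac{200696}{\frac{56331}{31943}} - \frac{291293}{471983}} = \frac{1}{200696 \cdot \frac{31943}{56331} - \frac{291293}{471983}} = \frac{1}{\frac{6410832328}{56331} - \frac{291293}{471983}} = \frac{1}{\frac{3025787465840441}{26587274373}} = \frac{26587274373}{3025787465840441}$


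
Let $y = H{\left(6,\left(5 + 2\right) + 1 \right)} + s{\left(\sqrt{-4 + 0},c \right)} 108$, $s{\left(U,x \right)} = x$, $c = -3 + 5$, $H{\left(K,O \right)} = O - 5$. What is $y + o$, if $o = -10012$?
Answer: $-9793$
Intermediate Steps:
$H{\left(K,O \right)} = -5 + O$
$c = 2$
$y = 219$ ($y = \left(-5 + \left(\left(5 + 2\right) + 1\right)\right) + 2 \cdot 108 = \left(-5 + \left(7 + 1\right)\right) + 216 = \left(-5 + 8\right) + 216 = 3 + 216 = 219$)
$y + o = 219 - 10012 = -9793$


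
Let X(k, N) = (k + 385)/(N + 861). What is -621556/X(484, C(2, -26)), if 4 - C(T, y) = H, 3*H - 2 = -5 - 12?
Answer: -540753720/869 ≈ -6.2227e+5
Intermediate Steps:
H = -5 (H = 2/3 + (-5 - 12)/3 = 2/3 + (1/3)*(-17) = 2/3 - 17/3 = -5)
C(T, y) = 9 (C(T, y) = 4 - 1*(-5) = 4 + 5 = 9)
X(k, N) = (385 + k)/(861 + N)
-621556/X(484, C(2, -26)) = -621556*(861 + 9)/(385 + 484) = -621556/(869/870) = -621556/((1/870)*869) = -621556/869/870 = -621556*870/869 = -540753720/869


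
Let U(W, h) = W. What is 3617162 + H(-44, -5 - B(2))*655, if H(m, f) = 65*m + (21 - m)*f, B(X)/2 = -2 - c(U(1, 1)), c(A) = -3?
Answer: 1445837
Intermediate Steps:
B(X) = 2 (B(X) = 2*(-2 - 1*(-3)) = 2*(-2 + 3) = 2*1 = 2)
H(m, f) = 65*m + f*(21 - m)
3617162 + H(-44, -5 - B(2))*655 = 3617162 + (21*(-5 - 1*2) + 65*(-44) - 1*(-5 - 1*2)*(-44))*655 = 3617162 + (21*(-5 - 2) - 2860 - 1*(-5 - 2)*(-44))*655 = 3617162 + (21*(-7) - 2860 - 1*(-7)*(-44))*655 = 3617162 + (-147 - 2860 - 308)*655 = 3617162 - 3315*655 = 3617162 - 2171325 = 1445837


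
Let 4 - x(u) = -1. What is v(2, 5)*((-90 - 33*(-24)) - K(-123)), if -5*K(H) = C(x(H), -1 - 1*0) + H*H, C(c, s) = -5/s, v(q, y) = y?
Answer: 18644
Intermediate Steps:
x(u) = 5 (x(u) = 4 - 1*(-1) = 4 + 1 = 5)
K(H) = -1 - H²/5 (K(H) = -(-5/(-1 - 1*0) + H*H)/5 = -(-5/(-1 + 0) + H²)/5 = -(-5/(-1) + H²)/5 = -(-5*(-1) + H²)/5 = -(5 + H²)/5 = -1 - H²/5)
v(2, 5)*((-90 - 33*(-24)) - K(-123)) = 5*((-90 - 33*(-24)) - (-1 - ⅕*(-123)²)) = 5*((-90 + 792) - (-1 - ⅕*15129)) = 5*(702 - (-1 - 15129/5)) = 5*(702 - 1*(-15134/5)) = 5*(702 + 15134/5) = 5*(18644/5) = 18644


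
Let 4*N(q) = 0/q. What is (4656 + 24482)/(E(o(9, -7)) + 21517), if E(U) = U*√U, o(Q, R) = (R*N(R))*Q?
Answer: 29138/21517 ≈ 1.3542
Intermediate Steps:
N(q) = 0 (N(q) = (0/q)/4 = (¼)*0 = 0)
o(Q, R) = 0 (o(Q, R) = (R*0)*Q = 0*Q = 0)
E(U) = U^(3/2)
(4656 + 24482)/(E(o(9, -7)) + 21517) = (4656 + 24482)/(0^(3/2) + 21517) = 29138/(0 + 21517) = 29138/21517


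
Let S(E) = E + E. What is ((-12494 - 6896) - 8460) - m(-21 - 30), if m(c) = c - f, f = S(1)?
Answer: -27797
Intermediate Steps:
S(E) = 2*E
f = 2 (f = 2*1 = 2)
m(c) = -2 + c (m(c) = c - 1*2 = c - 2 = -2 + c)
((-12494 - 6896) - 8460) - m(-21 - 30) = ((-12494 - 6896) - 8460) - (-2 + (-21 - 30)) = (-19390 - 8460) - (-2 - 51) = -27850 - 1*(-53) = -27850 + 53 = -27797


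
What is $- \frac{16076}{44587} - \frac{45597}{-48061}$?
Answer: $\frac{1260404803}{2142895807} \approx 0.58818$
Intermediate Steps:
$- \frac{16076}{44587} - \frac{45597}{-48061} = \left(-16076\right) \frac{1}{44587} - - \frac{45597}{48061} = - \frac{16076}{44587} + \frac{45597}{48061} = \frac{1260404803}{2142895807}$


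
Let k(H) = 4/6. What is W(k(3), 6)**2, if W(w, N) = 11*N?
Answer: 4356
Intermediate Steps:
k(H) = 2/3 (k(H) = 4*(1/6) = 2/3)
W(k(3), 6)**2 = (11*6)**2 = 66**2 = 4356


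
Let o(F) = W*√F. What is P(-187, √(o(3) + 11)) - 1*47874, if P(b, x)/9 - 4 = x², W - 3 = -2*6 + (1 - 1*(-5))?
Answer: -47739 - 27*√3 ≈ -47786.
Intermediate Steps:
W = -3 (W = 3 + (-2*6 + (1 - 1*(-5))) = 3 + (-12 + (1 + 5)) = 3 + (-12 + 6) = 3 - 6 = -3)
o(F) = -3*√F
P(b, x) = 36 + 9*x²
P(-187, √(o(3) + 11)) - 1*47874 = (36 + 9*(√(-3*√3 + 11))²) - 1*47874 = (36 + 9*(√(11 - 3*√3))²) - 47874 = (36 + 9*(11 - 3*√3)) - 47874 = (36 + (99 - 27*√3)) - 47874 = (135 - 27*√3) - 47874 = -47739 - 27*√3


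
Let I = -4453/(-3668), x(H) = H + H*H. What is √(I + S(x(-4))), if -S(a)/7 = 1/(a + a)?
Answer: √111685098/11004 ≈ 0.96039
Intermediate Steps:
x(H) = H + H²
S(a) = -7/(2*a) (S(a) = -7/(a + a) = -7*1/(2*a) = -7/(2*a))
I = 4453/3668 (I = -4453*(-1/3668) = 4453/3668 ≈ 1.2140)
√(I + S(x(-4))) = √(4453/3668 - 7*(-1/(4*(1 - 4)))/2) = √(4453/3668 - 7/(2*((-4*(-3))))) = √(4453/3668 - 7/2/12) = √(4453/3668 - 7/2*1/12) = √(4453/3668 - 7/24) = √(20299/22008) = √111685098/11004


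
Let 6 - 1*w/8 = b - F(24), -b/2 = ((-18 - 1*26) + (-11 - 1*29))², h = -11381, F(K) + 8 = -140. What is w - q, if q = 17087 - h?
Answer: 83292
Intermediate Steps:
F(K) = -148 (F(K) = -8 - 140 = -148)
q = 28468 (q = 17087 - 1*(-11381) = 17087 + 11381 = 28468)
b = -14112 (b = -2*((-18 - 1*26) + (-11 - 1*29))² = -2*((-18 - 26) + (-11 - 29))² = -2*(-44 - 40)² = -2*(-84)² = -2*7056 = -14112)
w = 111760 (w = 48 - 8*(-14112 - 1*(-148)) = 48 - 8*(-14112 + 148) = 48 - 8*(-13964) = 48 + 111712 = 111760)
w - q = 111760 - 1*28468 = 111760 - 28468 = 83292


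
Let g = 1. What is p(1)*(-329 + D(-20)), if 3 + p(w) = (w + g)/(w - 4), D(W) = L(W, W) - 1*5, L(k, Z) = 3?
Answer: 3641/3 ≈ 1213.7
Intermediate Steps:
D(W) = -2 (D(W) = 3 - 1*5 = 3 - 5 = -2)
p(w) = -3 + (1 + w)/(-4 + w) (p(w) = -3 + (w + 1)/(w - 4) = -3 + (1 + w)/(-4 + w))
p(1)*(-329 + D(-20)) = ((13 - 2*1)/(-4 + 1))*(-329 - 2) = ((13 - 2)/(-3))*(-331) = -⅓*11*(-331) = -11/3*(-331) = 3641/3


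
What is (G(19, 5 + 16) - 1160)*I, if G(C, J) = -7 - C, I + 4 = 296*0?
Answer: 4744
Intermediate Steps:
I = -4 (I = -4 + 296*0 = -4 + 0 = -4)
(G(19, 5 + 16) - 1160)*I = ((-7 - 1*19) - 1160)*(-4) = ((-7 - 19) - 1160)*(-4) = (-26 - 1160)*(-4) = -1186*(-4) = 4744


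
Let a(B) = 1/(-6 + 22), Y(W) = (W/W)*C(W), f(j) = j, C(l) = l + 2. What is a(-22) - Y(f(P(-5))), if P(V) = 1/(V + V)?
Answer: -147/80 ≈ -1.8375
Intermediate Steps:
C(l) = 2 + l
P(V) = 1/(2*V)
Y(W) = 2 + W (Y(W) = (W/W)*(2 + W) = 1*(2 + W) = 2 + W)
a(B) = 1/16
a(-22) - Y(f(P(-5))) = 1/16 - (2 + (1/2)/(-5)) = 1/16 - (2 + (1/2)*(-1/5)) = 1/16 - (2 - 1/10) = 1/16 - 1*19/10 = 1/16 - 19/10 = -147/80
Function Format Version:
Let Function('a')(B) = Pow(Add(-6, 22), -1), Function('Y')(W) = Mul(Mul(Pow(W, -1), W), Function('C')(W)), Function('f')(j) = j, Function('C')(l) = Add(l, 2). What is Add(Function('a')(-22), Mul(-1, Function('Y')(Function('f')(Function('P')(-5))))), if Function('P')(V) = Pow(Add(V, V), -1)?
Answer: Rational(-147, 80) ≈ -1.8375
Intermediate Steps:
Function('C')(l) = Add(2, l)
Function('P')(V) = Mul(Rational(1, 2), Pow(V, -1)) (Function('P')(V) = Pow(Mul(2, V), -1) = Mul(Rational(1, 2), Pow(V, -1)))
Function('Y')(W) = Add(2, W) (Function('Y')(W) = Mul(Mul(Pow(W, -1), W), Add(2, W)) = Mul(1, Add(2, W)) = Add(2, W))
Function('a')(B) = Rational(1, 16) (Function('a')(B) = Pow(16, -1) = Rational(1, 16))
Add(Function('a')(-22), Mul(-1, Function('Y')(Function('f')(Function('P')(-5))))) = Add(Rational(1, 16), Mul(-1, Add(2, Mul(Rational(1, 2), Pow(-5, -1))))) = Add(Rational(1, 16), Mul(-1, Add(2, Mul(Rational(1, 2), Rational(-1, 5))))) = Add(Rational(1, 16), Mul(-1, Add(2, Rational(-1, 10)))) = Add(Rational(1, 16), Mul(-1, Rational(19, 10))) = Add(Rational(1, 16), Rational(-19, 10)) = Rational(-147, 80)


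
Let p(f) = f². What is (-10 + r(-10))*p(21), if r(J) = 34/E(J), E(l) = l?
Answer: -29547/5 ≈ -5909.4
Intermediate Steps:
r(J) = 34/J
(-10 + r(-10))*p(21) = (-10 + 34/(-10))*21² = (-10 + 34*(-⅒))*441 = (-10 - 17/5)*441 = -67/5*441 = -29547/5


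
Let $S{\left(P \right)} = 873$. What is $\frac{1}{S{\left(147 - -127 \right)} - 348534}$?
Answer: $- \frac{1}{347661} \approx -2.8764 \cdot 10^{-6}$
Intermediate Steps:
$\frac{1}{S{\left(147 - -127 \right)} - 348534} = \frac{1}{873 - 348534} = \frac{1}{-347661} = - \frac{1}{347661}$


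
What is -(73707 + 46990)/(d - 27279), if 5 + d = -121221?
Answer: 120697/148505 ≈ 0.81275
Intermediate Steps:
d = -121226 (d = -5 - 121221 = -121226)
-(73707 + 46990)/(d - 27279) = -(73707 + 46990)/(-121226 - 27279) = -120697/(-148505) = -120697*(-1)/148505 = -1*(-120697/148505) = 120697/148505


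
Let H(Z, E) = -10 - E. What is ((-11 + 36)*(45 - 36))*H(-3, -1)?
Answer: -2025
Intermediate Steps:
((-11 + 36)*(45 - 36))*H(-3, -1) = ((-11 + 36)*(45 - 36))*(-10 - 1*(-1)) = (25*9)*(-10 + 1) = 225*(-9) = -2025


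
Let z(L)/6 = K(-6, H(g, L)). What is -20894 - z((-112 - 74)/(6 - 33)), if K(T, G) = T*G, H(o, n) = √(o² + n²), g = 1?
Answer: -20894 + 20*√157 ≈ -20643.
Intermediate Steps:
H(o, n) = √(n² + o²)
K(T, G) = G*T
z(L) = -36*√(1 + L²) (z(L) = 6*(√(L² + 1²)*(-6)) = 6*(√(L² + 1)*(-6)) = 6*(√(1 + L²)*(-6)) = 6*(-6*√(1 + L²)) = -36*√(1 + L²))
-20894 - z((-112 - 74)/(6 - 33)) = -20894 - (-36)*√(1 + ((-112 - 74)/(6 - 33))²) = -20894 - (-36)*√(1 + (-186/(-27))²) = -20894 - (-36)*√(1 + (-186*(-1/27))²) = -20894 - (-36)*√(1 + (62/9)²) = -20894 - (-36)*√(1 + 3844/81) = -20894 - (-36)*√(3925/81) = -20894 - (-36)*5*√157/9 = -20894 - (-20)*√157 = -20894 + 20*√157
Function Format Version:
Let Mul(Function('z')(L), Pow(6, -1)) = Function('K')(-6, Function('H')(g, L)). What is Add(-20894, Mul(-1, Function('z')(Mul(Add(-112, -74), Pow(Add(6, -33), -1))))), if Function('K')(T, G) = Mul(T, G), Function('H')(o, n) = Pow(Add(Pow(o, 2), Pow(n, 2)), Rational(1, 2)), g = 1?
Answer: Add(-20894, Mul(20, Pow(157, Rational(1, 2)))) ≈ -20643.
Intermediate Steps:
Function('H')(o, n) = Pow(Add(Pow(n, 2), Pow(o, 2)), Rational(1, 2))
Function('K')(T, G) = Mul(G, T)
Function('z')(L) = Mul(-36, Pow(Add(1, Pow(L, 2)), Rational(1, 2))) (Function('z')(L) = Mul(6, Mul(Pow(Add(Pow(L, 2), Pow(1, 2)), Rational(1, 2)), -6)) = Mul(6, Mul(Pow(Add(Pow(L, 2), 1), Rational(1, 2)), -6)) = Mul(6, Mul(Pow(Add(1, Pow(L, 2)), Rational(1, 2)), -6)) = Mul(6, Mul(-6, Pow(Add(1, Pow(L, 2)), Rational(1, 2)))) = Mul(-36, Pow(Add(1, Pow(L, 2)), Rational(1, 2))))
Add(-20894, Mul(-1, Function('z')(Mul(Add(-112, -74), Pow(Add(6, -33), -1))))) = Add(-20894, Mul(-1, Mul(-36, Pow(Add(1, Pow(Mul(Add(-112, -74), Pow(Add(6, -33), -1)), 2)), Rational(1, 2))))) = Add(-20894, Mul(-1, Mul(-36, Pow(Add(1, Pow(Mul(-186, Pow(-27, -1)), 2)), Rational(1, 2))))) = Add(-20894, Mul(-1, Mul(-36, Pow(Add(1, Pow(Mul(-186, Rational(-1, 27)), 2)), Rational(1, 2))))) = Add(-20894, Mul(-1, Mul(-36, Pow(Add(1, Pow(Rational(62, 9), 2)), Rational(1, 2))))) = Add(-20894, Mul(-1, Mul(-36, Pow(Add(1, Rational(3844, 81)), Rational(1, 2))))) = Add(-20894, Mul(-1, Mul(-36, Pow(Rational(3925, 81), Rational(1, 2))))) = Add(-20894, Mul(-1, Mul(-36, Mul(Rational(5, 9), Pow(157, Rational(1, 2)))))) = Add(-20894, Mul(-1, Mul(-20, Pow(157, Rational(1, 2))))) = Add(-20894, Mul(20, Pow(157, Rational(1, 2))))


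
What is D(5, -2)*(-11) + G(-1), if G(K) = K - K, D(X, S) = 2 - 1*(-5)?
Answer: -77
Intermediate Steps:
D(X, S) = 7 (D(X, S) = 2 + 5 = 7)
G(K) = 0
D(5, -2)*(-11) + G(-1) = 7*(-11) + 0 = -77 + 0 = -77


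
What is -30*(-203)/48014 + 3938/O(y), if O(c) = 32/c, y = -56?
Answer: -330882391/48014 ≈ -6891.4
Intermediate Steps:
-30*(-203)/48014 + 3938/O(y) = -30*(-203)/48014 + 3938/((32/(-56))) = 6090*(1/48014) + 3938/((32*(-1/56))) = 3045/24007 + 3938/(-4/7) = 3045/24007 + 3938*(-7/4) = 3045/24007 - 13783/2 = -330882391/48014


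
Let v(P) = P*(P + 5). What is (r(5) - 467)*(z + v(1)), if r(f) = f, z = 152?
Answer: -72996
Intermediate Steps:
v(P) = P*(5 + P)
(r(5) - 467)*(z + v(1)) = (5 - 467)*(152 + 1*(5 + 1)) = -462*(152 + 1*6) = -462*(152 + 6) = -462*158 = -72996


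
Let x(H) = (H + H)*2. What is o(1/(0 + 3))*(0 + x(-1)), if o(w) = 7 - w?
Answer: -80/3 ≈ -26.667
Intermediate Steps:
x(H) = 4*H (x(H) = (2*H)*2 = 4*H)
o(1/(0 + 3))*(0 + x(-1)) = (7 - 1/(0 + 3))*(0 + 4*(-1)) = (7 - 1/3)*(0 - 4) = (7 - 1*1/3)*(-4) = (7 - 1/3)*(-4) = (20/3)*(-4) = -80/3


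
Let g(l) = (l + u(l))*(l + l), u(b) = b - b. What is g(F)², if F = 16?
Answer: 262144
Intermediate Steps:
u(b) = 0
g(l) = 2*l² (g(l) = (l + 0)*(l + l) = l*(2*l) = 2*l²)
g(F)² = (2*16²)² = (2*256)² = 512² = 262144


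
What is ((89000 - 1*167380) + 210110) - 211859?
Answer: -80129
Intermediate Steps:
((89000 - 1*167380) + 210110) - 211859 = ((89000 - 167380) + 210110) - 211859 = (-78380 + 210110) - 211859 = 131730 - 211859 = -80129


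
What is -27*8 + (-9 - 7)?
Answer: -232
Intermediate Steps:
-27*8 + (-9 - 7) = -216 - 16 = -232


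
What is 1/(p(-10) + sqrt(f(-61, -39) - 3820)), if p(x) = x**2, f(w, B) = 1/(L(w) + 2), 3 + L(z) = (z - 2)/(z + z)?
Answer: 2950/407751 - I*sqrt(13304618)/815502 ≈ 0.0072348 - 0.0044728*I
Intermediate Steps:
L(z) = -3 + (-2 + z)/(2*z) (L(z) = -3 + (z - 2)/(z + z) = -3 + (-2 + z)/((2*z)) = -3 + (-2 + z)*(1/(2*z)) = -3 + (-2 + z)/(2*z))
f(w, B) = 1/(-1/2 - 1/w) (f(w, B) = 1/((-5/2 - 1/w) + 2) = 1/(-1/2 - 1/w))
1/(p(-10) + sqrt(f(-61, -39) - 3820)) = 1/((-10)**2 + sqrt(2*(-61)/(-2 - 1*(-61)) - 3820)) = 1/(100 + sqrt(2*(-61)/(-2 + 61) - 3820)) = 1/(100 + sqrt(2*(-61)/59 - 3820)) = 1/(100 + sqrt(2*(-61)*(1/59) - 3820)) = 1/(100 + sqrt(-122/59 - 3820)) = 1/(100 + sqrt(-225502/59)) = 1/(100 + I*sqrt(13304618)/59)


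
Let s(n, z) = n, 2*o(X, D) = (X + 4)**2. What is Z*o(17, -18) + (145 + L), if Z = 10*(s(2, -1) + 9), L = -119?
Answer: 24281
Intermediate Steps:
o(X, D) = (4 + X)**2/2 (o(X, D) = (X + 4)**2/2 = (4 + X)**2/2)
Z = 110 (Z = 10*(2 + 9) = 10*11 = 110)
Z*o(17, -18) + (145 + L) = 110*((4 + 17)**2/2) + (145 - 119) = 110*((1/2)*21**2) + 26 = 110*((1/2)*441) + 26 = 110*(441/2) + 26 = 24255 + 26 = 24281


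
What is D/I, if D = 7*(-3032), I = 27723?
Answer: -21224/27723 ≈ -0.76557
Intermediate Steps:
D = -21224
D/I = -21224/27723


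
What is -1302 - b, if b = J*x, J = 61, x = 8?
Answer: -1790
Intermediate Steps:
b = 488 (b = 61*8 = 488)
-1302 - b = -1302 - 1*488 = -1302 - 488 = -1790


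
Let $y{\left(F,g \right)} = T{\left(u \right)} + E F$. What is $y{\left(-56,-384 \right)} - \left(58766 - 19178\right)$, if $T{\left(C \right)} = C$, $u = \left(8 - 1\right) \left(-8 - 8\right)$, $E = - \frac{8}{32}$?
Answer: $-39686$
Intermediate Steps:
$E = - \frac{1}{4}$ ($E = \left(-8\right) \frac{1}{32} = - \frac{1}{4} \approx -0.25$)
$u = -112$ ($u = 7 \left(-16\right) = -112$)
$y{\left(F,g \right)} = -112 - \frac{F}{4}$
$y{\left(-56,-384 \right)} - \left(58766 - 19178\right) = \left(-112 - -14\right) - \left(58766 - 19178\right) = \left(-112 + 14\right) - 39588 = -98 - 39588 = -39686$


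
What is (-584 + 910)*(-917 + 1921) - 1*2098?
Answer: 325206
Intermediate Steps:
(-584 + 910)*(-917 + 1921) - 1*2098 = 326*1004 - 2098 = 327304 - 2098 = 325206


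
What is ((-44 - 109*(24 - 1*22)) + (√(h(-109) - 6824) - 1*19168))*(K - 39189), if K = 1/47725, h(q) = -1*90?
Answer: 7267966463264/9545 - 1870295024*I*√6914/47725 ≈ 7.6144e+8 - 3.2586e+6*I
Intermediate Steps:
h(q) = -90
K = 1/47725 ≈ 2.0953e-5
((-44 - 109*(24 - 1*22)) + (√(h(-109) - 6824) - 1*19168))*(K - 39189) = ((-44 - 109*(24 - 1*22)) + (√(-90 - 6824) - 1*19168))*(1/47725 - 39189) = ((-44 - 109*(24 - 22)) + (√(-6914) - 19168))*(-1870295024/47725) = ((-44 - 109*2) + (I*√6914 - 19168))*(-1870295024/47725) = ((-44 - 218) + (-19168 + I*√6914))*(-1870295024/47725) = (-262 + (-19168 + I*√6914))*(-1870295024/47725) = (-19430 + I*√6914)*(-1870295024/47725) = 7267966463264/9545 - 1870295024*I*√6914/47725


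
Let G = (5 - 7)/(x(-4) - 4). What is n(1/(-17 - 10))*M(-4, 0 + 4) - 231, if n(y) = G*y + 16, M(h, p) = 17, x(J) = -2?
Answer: 3304/81 ≈ 40.790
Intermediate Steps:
G = 1/3 (G = (5 - 7)/(-2 - 4) = -2/(-6) = -2*(-1/6) = 1/3 ≈ 0.33333)
n(y) = 16 + y/3 (n(y) = y/3 + 16 = 16 + y/3)
n(1/(-17 - 10))*M(-4, 0 + 4) - 231 = (16 + 1/(3*(-17 - 10)))*17 - 231 = (16 + (1/3)/(-27))*17 - 231 = (16 + (1/3)*(-1/27))*17 - 231 = (16 - 1/81)*17 - 231 = (1295/81)*17 - 231 = 22015/81 - 231 = 3304/81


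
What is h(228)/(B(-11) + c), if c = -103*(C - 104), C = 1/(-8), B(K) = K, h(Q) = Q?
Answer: 1824/85711 ≈ 0.021281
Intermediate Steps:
C = -1/8 (C = -1/8*1 = -1/8 ≈ -0.12500)
c = 85799/8 (c = -103*(-1/8 - 104) = -103*(-833/8) = 85799/8 ≈ 10725.)
h(228)/(B(-11) + c) = 228/(-11 + 85799/8) = 228/(85711/8) = 228*(8/85711) = 1824/85711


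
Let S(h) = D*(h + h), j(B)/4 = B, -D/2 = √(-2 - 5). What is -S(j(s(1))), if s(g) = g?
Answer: 16*I*√7 ≈ 42.332*I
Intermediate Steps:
D = -2*I*√7 (D = -2*√(-2 - 5) = -2*I*√7 ≈ -5.2915*I)
j(B) = 4*B
S(h) = -4*I*h*√7 (S(h) = (-2*I*√7)*(h + h) = (-2*I*√7)*(2*h) = -4*I*h*√7)
-S(j(s(1))) = -(-4)*I*4*1*√7 = -(-4)*I*4*√7 = -(-16)*I*√7 = 16*I*√7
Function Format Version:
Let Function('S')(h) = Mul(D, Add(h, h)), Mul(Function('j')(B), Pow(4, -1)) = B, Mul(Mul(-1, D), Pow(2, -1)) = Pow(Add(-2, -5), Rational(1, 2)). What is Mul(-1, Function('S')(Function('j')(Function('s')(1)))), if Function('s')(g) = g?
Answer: Mul(16, I, Pow(7, Rational(1, 2))) ≈ Mul(42.332, I)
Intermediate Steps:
D = Mul(-2, I, Pow(7, Rational(1, 2))) (D = Mul(-2, Pow(Add(-2, -5), Rational(1, 2))) = Mul(-2, Pow(-7, Rational(1, 2))) = Mul(-2, Mul(I, Pow(7, Rational(1, 2)))) = Mul(-2, I, Pow(7, Rational(1, 2))) ≈ Mul(-5.2915, I))
Function('j')(B) = Mul(4, B)
Function('S')(h) = Mul(-4, I, h, Pow(7, Rational(1, 2))) (Function('S')(h) = Mul(Mul(-2, I, Pow(7, Rational(1, 2))), Add(h, h)) = Mul(Mul(-2, I, Pow(7, Rational(1, 2))), Mul(2, h)) = Mul(-4, I, h, Pow(7, Rational(1, 2))))
Mul(-1, Function('S')(Function('j')(Function('s')(1)))) = Mul(-1, Mul(-4, I, Mul(4, 1), Pow(7, Rational(1, 2)))) = Mul(-1, Mul(-4, I, 4, Pow(7, Rational(1, 2)))) = Mul(-1, Mul(-16, I, Pow(7, Rational(1, 2)))) = Mul(16, I, Pow(7, Rational(1, 2)))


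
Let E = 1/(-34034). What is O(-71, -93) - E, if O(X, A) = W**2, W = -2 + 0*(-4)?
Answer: 136137/34034 ≈ 4.0000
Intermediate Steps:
E = -1/34034 ≈ -2.9382e-5
W = -2 (W = -2 + 0 = -2)
O(X, A) = 4 (O(X, A) = (-2)**2 = 4)
O(-71, -93) - E = 4 - 1*(-1/34034) = 4 + 1/34034 = 136137/34034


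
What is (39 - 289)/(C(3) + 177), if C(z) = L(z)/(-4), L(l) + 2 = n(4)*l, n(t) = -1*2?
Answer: -250/179 ≈ -1.3966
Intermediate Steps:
n(t) = -2
L(l) = -2 - 2*l
C(z) = 1/2 + z/2 (C(z) = (-2 - 2*z)/(-4) = (-2 - 2*z)*(-1/4) = 1/2 + z/2)
(39 - 289)/(C(3) + 177) = (39 - 289)/((1/2 + (1/2)*3) + 177) = -250/((1/2 + 3/2) + 177) = -250/(2 + 177) = -250/179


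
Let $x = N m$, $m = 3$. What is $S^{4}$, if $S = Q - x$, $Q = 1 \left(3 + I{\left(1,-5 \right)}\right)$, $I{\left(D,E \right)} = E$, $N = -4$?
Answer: $10000$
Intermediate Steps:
$x = -12$ ($x = \left(-4\right) 3 = -12$)
$Q = -2$ ($Q = 1 \left(3 - 5\right) = 1 \left(-2\right) = -2$)
$S = 10$ ($S = -2 - -12 = -2 + 12 = 10$)
$S^{4} = 10^{4} = 10000$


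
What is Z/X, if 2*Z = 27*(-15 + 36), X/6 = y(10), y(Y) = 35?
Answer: 27/20 ≈ 1.3500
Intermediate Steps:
X = 210 (X = 6*35 = 210)
Z = 567/2 (Z = (27*(-15 + 36))/2 = (27*21)/2 = (½)*567 = 567/2 ≈ 283.50)
Z/X = (567/2)/210 = (567/2)*(1/210) = 27/20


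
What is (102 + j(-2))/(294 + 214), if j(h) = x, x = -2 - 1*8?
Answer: 23/127 ≈ 0.18110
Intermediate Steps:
x = -10 (x = -2 - 8 = -10)
j(h) = -10
(102 + j(-2))/(294 + 214) = (102 - 10)/(294 + 214) = 92/508 = 92*(1/508) = 23/127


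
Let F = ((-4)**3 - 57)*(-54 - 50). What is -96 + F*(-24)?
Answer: -302112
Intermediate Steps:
F = 12584 (F = (-64 - 57)*(-104) = -121*(-104) = 12584)
-96 + F*(-24) = -96 + 12584*(-24) = -96 - 302016 = -302112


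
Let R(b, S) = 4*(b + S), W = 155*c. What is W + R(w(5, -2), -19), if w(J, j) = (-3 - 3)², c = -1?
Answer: -87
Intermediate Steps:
w(J, j) = 36 (w(J, j) = (-6)² = 36)
W = -155 (W = 155*(-1) = -155)
R(b, S) = 4*S + 4*b (R(b, S) = 4*(S + b) = 4*S + 4*b)
W + R(w(5, -2), -19) = -155 + (4*(-19) + 4*36) = -155 + (-76 + 144) = -155 + 68 = -87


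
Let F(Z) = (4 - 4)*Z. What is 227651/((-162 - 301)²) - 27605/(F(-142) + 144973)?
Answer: 27085592178/31077717037 ≈ 0.87154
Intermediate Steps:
F(Z) = 0 (F(Z) = 0*Z = 0)
227651/((-162 - 301)²) - 27605/(F(-142) + 144973) = 227651/((-162 - 301)²) - 27605/(0 + 144973) = 227651/((-463)²) - 27605/144973 = 227651/214369 - 27605*1/144973 = 227651*(1/214369) - 27605/144973 = 227651/214369 - 27605/144973 = 27085592178/31077717037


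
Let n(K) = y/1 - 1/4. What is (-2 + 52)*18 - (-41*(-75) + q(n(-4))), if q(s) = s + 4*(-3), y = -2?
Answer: -8643/4 ≈ -2160.8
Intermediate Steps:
n(K) = -9/4 (n(K) = -2/1 - 1/4 = -2*1 - 1*¼ = -2 - ¼ = -9/4)
q(s) = -12 + s (q(s) = s - 12 = -12 + s)
(-2 + 52)*18 - (-41*(-75) + q(n(-4))) = (-2 + 52)*18 - (-41*(-75) + (-12 - 9/4)) = 50*18 - (3075 - 57/4) = 900 - 1*12243/4 = 900 - 12243/4 = -8643/4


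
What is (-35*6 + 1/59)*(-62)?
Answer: 768118/59 ≈ 13019.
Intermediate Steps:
(-35*6 + 1/59)*(-62) = (-210 + 1/59)*(-62) = -12389/59*(-62) = 768118/59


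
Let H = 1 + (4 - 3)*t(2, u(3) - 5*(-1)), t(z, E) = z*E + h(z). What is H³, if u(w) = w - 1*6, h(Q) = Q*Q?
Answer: 729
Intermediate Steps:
h(Q) = Q²
u(w) = -6 + w (u(w) = w - 6 = -6 + w)
t(z, E) = z² + E*z (t(z, E) = z*E + z² = E*z + z² = z² + E*z)
H = 9 (H = 1 + (4 - 3)*(2*(((-6 + 3) - 5*(-1)) + 2)) = 1 + 1*(2*((-3 + 5) + 2)) = 1 + 1*(2*(2 + 2)) = 1 + 1*(2*4) = 1 + 1*8 = 1 + 8 = 9)
H³ = 9³ = 729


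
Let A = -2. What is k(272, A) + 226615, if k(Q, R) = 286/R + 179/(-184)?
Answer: 41670669/184 ≈ 2.2647e+5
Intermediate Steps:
k(Q, R) = -179/184 + 286/R (k(Q, R) = 286/R + 179*(-1/184) = 286/R - 179/184 = -179/184 + 286/R)
k(272, A) + 226615 = (-179/184 + 286/(-2)) + 226615 = (-179/184 + 286*(-½)) + 226615 = (-179/184 - 143) + 226615 = -26491/184 + 226615 = 41670669/184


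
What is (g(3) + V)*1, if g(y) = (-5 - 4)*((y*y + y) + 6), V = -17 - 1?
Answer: -180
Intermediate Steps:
V = -18
g(y) = -54 - 9*y - 9*y² (g(y) = -9*((y² + y) + 6) = -9*((y + y²) + 6) = -9*(6 + y + y²) = -54 - 9*y - 9*y²)
(g(3) + V)*1 = ((-54 - 9*3 - 9*3²) - 18)*1 = ((-54 - 27 - 9*9) - 18)*1 = ((-54 - 27 - 81) - 18)*1 = (-162 - 18)*1 = -180*1 = -180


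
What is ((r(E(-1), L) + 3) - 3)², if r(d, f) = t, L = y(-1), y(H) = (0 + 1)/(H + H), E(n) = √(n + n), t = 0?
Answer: 0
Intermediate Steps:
E(n) = √2*√n (E(n) = √(2*n) = √2*√n)
y(H) = 1/(2*H)
L = -½ (L = (½)/(-1) = (½)*(-1) = -½ ≈ -0.50000)
r(d, f) = 0
((r(E(-1), L) + 3) - 3)² = ((0 + 3) - 3)² = (3 - 3)² = 0² = 0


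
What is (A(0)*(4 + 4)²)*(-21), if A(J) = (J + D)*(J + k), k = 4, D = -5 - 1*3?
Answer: 43008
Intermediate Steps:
D = -8 (D = -5 - 3 = -8)
A(J) = (-8 + J)*(4 + J) (A(J) = (J - 8)*(J + 4) = (-8 + J)*(4 + J))
(A(0)*(4 + 4)²)*(-21) = ((-32 + 0² - 4*0)*(4 + 4)²)*(-21) = ((-32 + 0 + 0)*8²)*(-21) = -32*64*(-21) = -2048*(-21) = 43008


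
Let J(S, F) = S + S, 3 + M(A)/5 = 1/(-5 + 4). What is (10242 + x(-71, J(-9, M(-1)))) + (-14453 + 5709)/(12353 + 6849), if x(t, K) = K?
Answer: 98156252/9601 ≈ 10224.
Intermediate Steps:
M(A) = -20 (M(A) = -15 + 5/(-5 + 4) = -15 + 5/(-1) = -15 + 5*(-1) = -15 - 5 = -20)
J(S, F) = 2*S
(10242 + x(-71, J(-9, M(-1)))) + (-14453 + 5709)/(12353 + 6849) = (10242 + 2*(-9)) + (-14453 + 5709)/(12353 + 6849) = (10242 - 18) - 8744/19202 = 10224 - 8744*1/19202 = 10224 - 4372/9601 = 98156252/9601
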